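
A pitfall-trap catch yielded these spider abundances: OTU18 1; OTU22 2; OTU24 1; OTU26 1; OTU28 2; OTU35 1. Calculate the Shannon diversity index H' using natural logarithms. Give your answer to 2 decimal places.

1.73

Total N = 1+2+1+1+2+1 = 8, so the proportions are 0.125, 0.25, 0.125, 0.125, 0.25, 0.125 (working shown to 4 dp, full precision carried).
Each pᵢ ln pᵢ term: 0.125×(-2.0794)=-0.2599, 0.25×(-1.3863)=-0.3466, 0.125×(-2.0794)=-0.2599, 0.125×(-2.0794)=-0.2599, 0.25×(-1.3863)=-0.3466, 0.125×(-2.0794)=-0.2599.
Sum = -1.7329, so H' = 1.73.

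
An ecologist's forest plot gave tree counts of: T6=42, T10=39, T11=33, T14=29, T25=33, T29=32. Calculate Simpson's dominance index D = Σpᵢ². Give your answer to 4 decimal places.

Total N = 42+39+33+29+33+32 = 208, so the proportions are 0.201923, 0.1875, 0.158654, 0.139423, 0.158654, 0.153846 (working shown to 6 dp, full precision carried).
D = 0.201923² + 0.1875² + 0.158654² + 0.139423² + 0.158654² + 0.153846² = 0.040773 + 0.035156 + 0.025171 + 0.019439 + 0.025171 + 0.023669 = 0.169379.
To 4 decimal places, D = 0.1694.

0.1694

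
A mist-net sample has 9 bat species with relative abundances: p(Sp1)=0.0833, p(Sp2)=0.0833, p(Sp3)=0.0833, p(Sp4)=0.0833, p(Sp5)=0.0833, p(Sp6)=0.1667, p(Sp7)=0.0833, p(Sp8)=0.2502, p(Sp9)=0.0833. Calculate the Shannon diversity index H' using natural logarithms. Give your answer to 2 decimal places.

2.09

Each pᵢ ln pᵢ term (working shown to 4 dp, full precision carried): 0.0833×(-2.4853)=-0.2070, 0.0833×(-2.4853)=-0.2070, 0.0833×(-2.4853)=-0.2070, 0.0833×(-2.4853)=-0.2070, 0.0833×(-2.4853)=-0.2070, 0.1667×(-1.7916)=-0.2987, 0.0833×(-2.4853)=-0.2070, 0.2502×(-1.3855)=-0.3467, 0.0833×(-2.4853)=-0.2070.
Sum = -2.0945, so H' = 2.09.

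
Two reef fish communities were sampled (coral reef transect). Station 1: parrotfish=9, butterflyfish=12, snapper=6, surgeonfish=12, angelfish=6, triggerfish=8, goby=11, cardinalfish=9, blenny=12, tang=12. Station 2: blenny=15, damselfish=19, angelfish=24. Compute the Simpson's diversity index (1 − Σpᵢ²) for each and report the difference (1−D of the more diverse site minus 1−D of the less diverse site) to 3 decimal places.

Station 1: N=97, proportions 0.09278, 0.12371, 0.06186, 0.12371, 0.06186, 0.08247, 0.1134, 0.09278, 0.12371, 0.12371, giving 1−D = 0.89425 (working shown to 5 dp, full precision carried).
Station 2: N=58, proportions 0.25862, 0.32759, 0.41379, giving 1−D = 0.65458.
Difference = |0.89425 − 0.65458| = 0.23967, i.e. 0.240 to 3 decimal places.

0.240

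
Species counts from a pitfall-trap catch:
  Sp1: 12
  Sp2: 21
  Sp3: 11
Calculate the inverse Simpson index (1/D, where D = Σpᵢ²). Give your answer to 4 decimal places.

Total N = 12+21+11 = 44, so the proportions are 0.2727273, 0.4772727, 0.25 (working shown to 7 dp, full precision carried).
D = 0.2727273² + 0.4772727² + 0.25² = 0.0743802 + 0.2277893 + 0.0625000 = 0.3646694.
So 1/D = 2.742210, i.e. 2.7422 to 4 decimal places.

2.7422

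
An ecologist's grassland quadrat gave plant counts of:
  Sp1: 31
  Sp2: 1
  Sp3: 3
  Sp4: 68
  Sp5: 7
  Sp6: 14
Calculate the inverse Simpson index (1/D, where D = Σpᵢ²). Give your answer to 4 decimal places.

2.6329

Total N = 31+1+3+68+7+14 = 124, so the proportions are 0.25, 0.0080645, 0.0241935, 0.5483871, 0.0564516, 0.1129032 (working shown to 7 dp, full precision carried).
D = 0.25² + 0.0080645² + 0.0241935² + 0.5483871² + 0.0564516² + 0.1129032² = 0.0625000 + 0.0000650 + 0.0005853 + 0.3007284 + 0.0031868 + 0.0127471 = 0.3798127.
So 1/D = 2.632877, i.e. 2.6329 to 4 decimal places.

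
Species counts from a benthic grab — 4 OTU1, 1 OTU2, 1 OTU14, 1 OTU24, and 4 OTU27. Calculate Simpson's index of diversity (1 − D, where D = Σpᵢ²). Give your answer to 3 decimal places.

Total N = 4+1+1+1+4 = 11, so the proportions are 0.36364, 0.09091, 0.09091, 0.09091, 0.36364 (working shown to 5 dp, full precision carried).
D = 0.36364² + 0.09091² + 0.09091² + 0.09091² + 0.36364² = 0.13223 + 0.00826 + 0.00826 + 0.00826 + 0.13223 = 0.28926.
So 1 − D = 0.71074, i.e. 0.711 to 3 decimal places.

0.711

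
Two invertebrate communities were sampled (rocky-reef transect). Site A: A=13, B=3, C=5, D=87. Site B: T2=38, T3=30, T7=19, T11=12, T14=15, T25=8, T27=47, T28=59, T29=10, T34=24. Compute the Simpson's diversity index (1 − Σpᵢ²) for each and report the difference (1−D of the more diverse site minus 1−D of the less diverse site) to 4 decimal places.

Site A: N=108, proportions 0.12037037, 0.02777778, 0.0462963, 0.80555556, giving 1−D = 0.33367627 (working shown to 8 dp, full precision carried).
Site B: N=262, proportions 0.14503817, 0.11450382, 0.07251908, 0.04580153, 0.05725191, 0.03053435, 0.17938931, 0.22519084, 0.03816794, 0.09160305, giving 1−D = 0.86154653.
Difference = |0.33367627 − 0.86154653| = 0.52787026, i.e. 0.5279 to 4 decimal places.

0.5279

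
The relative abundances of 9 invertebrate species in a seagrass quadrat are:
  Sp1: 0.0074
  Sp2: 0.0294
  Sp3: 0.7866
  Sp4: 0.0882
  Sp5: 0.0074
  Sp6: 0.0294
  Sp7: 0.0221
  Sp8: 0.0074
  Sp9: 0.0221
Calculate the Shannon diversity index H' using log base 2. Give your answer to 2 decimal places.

1.28

Each pᵢ log₂ pᵢ term (working shown to 4 dp, full precision carried): 0.0074×(-7.0783)=-0.0524, 0.0294×(-5.0880)=-0.1496, 0.7866×(-0.3463)=-0.2724, 0.0882×(-3.5031)=-0.3090, 0.0074×(-7.0783)=-0.0524, 0.0294×(-5.0880)=-0.1496, 0.0221×(-5.4998)=-0.1215, 0.0074×(-7.0783)=-0.0524, 0.0221×(-5.4998)=-0.1215.
Sum = -1.2808, so H' = 1.28.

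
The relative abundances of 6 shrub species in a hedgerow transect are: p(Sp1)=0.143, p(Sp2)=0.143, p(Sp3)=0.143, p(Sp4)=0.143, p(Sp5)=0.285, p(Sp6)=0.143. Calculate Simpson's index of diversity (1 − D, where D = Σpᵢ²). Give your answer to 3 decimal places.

D = 0.143² + 0.143² + 0.143² + 0.143² + 0.285² + 0.143² = 0.02045 + 0.02045 + 0.02045 + 0.02045 + 0.08122 + 0.02045 = 0.18347 (working shown to 5 dp, full precision carried).
So 1 − D = 0.81653, i.e. 0.817 to 3 decimal places.

0.817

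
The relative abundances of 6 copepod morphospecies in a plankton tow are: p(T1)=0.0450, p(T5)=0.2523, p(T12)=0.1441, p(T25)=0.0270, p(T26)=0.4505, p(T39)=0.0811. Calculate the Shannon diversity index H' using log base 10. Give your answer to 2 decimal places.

Each pᵢ log₁₀ pᵢ term (working shown to 4 dp, full precision carried): 0.045×(-1.3468)=-0.0606, 0.2523×(-0.5981)=-0.1509, 0.1441×(-0.8413)=-0.1212, 0.027×(-1.5686)=-0.0424, 0.4505×(-0.3463)=-0.1560, 0.0811×(-1.0910)=-0.0885.
Sum = -0.6196, so H' = 0.62.

0.62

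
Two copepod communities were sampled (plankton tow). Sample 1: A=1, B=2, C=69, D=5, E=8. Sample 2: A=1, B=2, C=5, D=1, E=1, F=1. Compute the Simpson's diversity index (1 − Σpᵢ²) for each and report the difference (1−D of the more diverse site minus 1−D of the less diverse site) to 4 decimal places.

0.3992

Sample 1: N=85, proportions 0.011765, 0.023529, 0.811765, 0.058824, 0.094118, giving 1−D = 0.328028 (working shown to 6 dp, full precision carried).
Sample 2: N=11, proportions 0.090909, 0.181818, 0.454545, 0.090909, 0.090909, 0.090909, giving 1−D = 0.727273.
Difference = |0.328028 − 0.727273| = 0.399245, i.e. 0.3992 to 4 decimal places.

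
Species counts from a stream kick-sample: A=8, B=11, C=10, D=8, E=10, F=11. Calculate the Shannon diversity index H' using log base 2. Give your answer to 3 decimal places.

2.573

Total N = 8+11+10+8+10+11 = 58, so the proportions are 0.13793, 0.18966, 0.17241, 0.13793, 0.17241, 0.18966 (working shown to 5 dp, full precision carried).
Each pᵢ log₂ pᵢ term: 0.13793×(-2.85798)=-0.39420, 0.18966×(-2.39855)=-0.45490, 0.17241×(-2.53605)=-0.43725, 0.13793×(-2.85798)=-0.39420, 0.17241×(-2.53605)=-0.43725, 0.18966×(-2.39855)=-0.45490.
Sum = -2.57270, so H' = 2.573.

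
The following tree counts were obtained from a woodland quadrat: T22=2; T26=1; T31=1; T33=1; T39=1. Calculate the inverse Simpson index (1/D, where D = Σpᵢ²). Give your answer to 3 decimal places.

Total N = 2+1+1+1+1 = 6, so the proportions are 0.3333333, 0.1666667, 0.1666667, 0.1666667, 0.1666667 (working shown to 7 dp, full precision carried).
D = 0.3333333² + 0.1666667² + 0.1666667² + 0.1666667² + 0.1666667² = 0.1111111 + 0.0277778 + 0.0277778 + 0.0277778 + 0.0277778 = 0.2222222.
So 1/D = 4.50000, i.e. 4.500 to 3 decimal places.

4.500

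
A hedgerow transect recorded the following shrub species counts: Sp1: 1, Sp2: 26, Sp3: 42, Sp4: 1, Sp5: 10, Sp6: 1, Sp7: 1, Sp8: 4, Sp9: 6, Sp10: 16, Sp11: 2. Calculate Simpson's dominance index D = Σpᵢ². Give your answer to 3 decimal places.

Total N = 1+26+42+1+10+1+1+4+6+16+2 = 110, so the proportions are 0.00909, 0.23636, 0.38182, 0.00909, 0.09091, 0.00909, 0.00909, 0.03636, 0.05455, 0.14545, 0.01818 (working shown to 5 dp, full precision carried).
D = 0.00909² + 0.23636² + 0.38182² + 0.00909² + 0.09091² + 0.00909² + 0.00909² + 0.03636² + 0.05455² + 0.14545² + 0.01818² = 0.00008 + 0.05587 + 0.14579 + 0.00008 + 0.00826 + 0.00008 + 0.00008 + 0.00132 + 0.00298 + 0.02116 + 0.00033 = 0.23603.
To 3 decimal places, D = 0.236.

0.236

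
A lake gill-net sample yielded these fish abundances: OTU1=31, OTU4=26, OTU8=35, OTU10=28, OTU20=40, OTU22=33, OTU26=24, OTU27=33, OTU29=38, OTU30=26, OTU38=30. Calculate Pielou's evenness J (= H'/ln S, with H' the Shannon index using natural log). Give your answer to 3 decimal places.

Total N = 31+26+35+28+40+33+24+33+38+26+30 = 344, so the proportions are 0.09012, 0.07558, 0.10174, 0.0814, 0.11628, 0.09593, 0.06977, 0.09593, 0.11047, 0.07558, 0.08721 (working shown to 5 dp, full precision carried).
H' = −Σ pᵢ ln pᵢ = −((-0.21688) + (-0.19519) + (-0.23252) + (-0.20418) + (-0.25020) + (-0.22487) + (-0.18576) + (-0.22487) + (-0.24336) + (-0.19519) + (-0.21274)) = 2.38577.
With S = 11 species, ln S = 2.39790, so J = 2.38577/2.39790 = 0.99494, i.e. 0.995 to 3 decimal places.

0.995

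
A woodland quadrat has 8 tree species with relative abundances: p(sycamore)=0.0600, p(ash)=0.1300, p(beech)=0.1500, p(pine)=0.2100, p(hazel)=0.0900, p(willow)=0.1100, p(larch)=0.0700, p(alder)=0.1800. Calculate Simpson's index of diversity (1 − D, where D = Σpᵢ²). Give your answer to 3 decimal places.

0.855

D = 0.06² + 0.13² + 0.15² + 0.21² + 0.09² + 0.11² + 0.07² + 0.18² = 0.00360 + 0.01690 + 0.02250 + 0.04410 + 0.00810 + 0.01210 + 0.00490 + 0.03240 = 0.14460 (working shown to 5 dp, full precision carried).
So 1 − D = 0.85540, i.e. 0.855 to 3 decimal places.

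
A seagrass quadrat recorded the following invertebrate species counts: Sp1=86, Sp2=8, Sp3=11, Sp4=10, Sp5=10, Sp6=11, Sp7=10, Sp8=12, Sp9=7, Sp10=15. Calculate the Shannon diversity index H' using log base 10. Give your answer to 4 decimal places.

0.7941

Total N = 86+8+11+10+10+11+10+12+7+15 = 180, so the proportions are 0.477778, 0.044444, 0.061111, 0.055556, 0.055556, 0.061111, 0.055556, 0.066667, 0.038889, 0.083333 (working shown to 6 dp, full precision carried).
Each pᵢ log₁₀ pᵢ term: 0.477778×(-0.320774)=-0.153259, 0.044444×(-1.352183)=-0.060097, 0.061111×(-1.213880)=-0.074182, 0.055556×(-1.255273)=-0.069737, 0.055556×(-1.255273)=-0.069737, 0.061111×(-1.213880)=-0.074182, 0.055556×(-1.255273)=-0.069737, 0.066667×(-1.176091)=-0.078406, 0.038889×(-1.410174)=-0.054840, 0.083333×(-1.079181)=-0.089932.
Sum = -0.794109, so H' = 0.7941.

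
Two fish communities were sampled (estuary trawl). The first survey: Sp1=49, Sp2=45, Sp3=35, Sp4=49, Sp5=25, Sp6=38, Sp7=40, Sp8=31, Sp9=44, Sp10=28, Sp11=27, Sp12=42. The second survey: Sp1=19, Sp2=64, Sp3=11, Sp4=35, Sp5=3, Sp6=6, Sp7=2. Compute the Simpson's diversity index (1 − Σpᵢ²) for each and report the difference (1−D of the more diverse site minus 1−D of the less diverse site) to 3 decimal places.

The first survey: N=453, proportions 0.10817, 0.09934, 0.07726, 0.10817, 0.05519, 0.08389, 0.0883, 0.06843, 0.09713, 0.06181, 0.0596, 0.09272, giving 1−D = 0.91280 (working shown to 5 dp, full precision carried).
The second survey: N=140, proportions 0.13571, 0.45714, 0.07857, 0.25, 0.02143, 0.04286, 0.01429, giving 1−D = 0.70143.
Difference = |0.91280 − 0.70143| = 0.21137, i.e. 0.211 to 3 decimal places.

0.211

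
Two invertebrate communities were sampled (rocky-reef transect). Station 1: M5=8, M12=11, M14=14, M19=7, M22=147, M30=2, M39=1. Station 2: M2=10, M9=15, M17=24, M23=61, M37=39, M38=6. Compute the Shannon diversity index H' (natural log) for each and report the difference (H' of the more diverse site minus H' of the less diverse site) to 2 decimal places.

0.65

Station 1: N=190, proportions 0.04211, 0.05789, 0.07368, 0.03684, 0.77368, 0.01053, 0.00526, giving H' = 0.88618 (working shown to 5 dp, full precision carried).
Station 2: N=155, proportions 0.06452, 0.09677, 0.15484, 0.39355, 0.25161, 0.03871, giving H' = 1.53173.
Difference = |0.88618 − 1.53173| = 0.64555, i.e. 0.65 to 2 decimal places.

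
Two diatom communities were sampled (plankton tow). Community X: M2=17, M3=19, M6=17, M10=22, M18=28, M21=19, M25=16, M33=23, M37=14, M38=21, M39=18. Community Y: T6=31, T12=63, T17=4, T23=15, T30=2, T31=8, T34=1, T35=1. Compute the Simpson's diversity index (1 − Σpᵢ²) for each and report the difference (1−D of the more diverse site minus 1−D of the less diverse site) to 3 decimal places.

0.241

Community X: N=214, proportions 0.07944, 0.08879, 0.07944, 0.1028, 0.13084, 0.08879, 0.07477, 0.10748, 0.06542, 0.09813, 0.08411, giving 1−D = 0.90580 (working shown to 5 dp, full precision carried).
Community Y: N=125, proportions 0.248, 0.504, 0.032, 0.12, 0.016, 0.064, 0.008, 0.008, giving 1−D = 0.66458.
Difference = |0.90580 − 0.66458| = 0.24122, i.e. 0.241 to 3 decimal places.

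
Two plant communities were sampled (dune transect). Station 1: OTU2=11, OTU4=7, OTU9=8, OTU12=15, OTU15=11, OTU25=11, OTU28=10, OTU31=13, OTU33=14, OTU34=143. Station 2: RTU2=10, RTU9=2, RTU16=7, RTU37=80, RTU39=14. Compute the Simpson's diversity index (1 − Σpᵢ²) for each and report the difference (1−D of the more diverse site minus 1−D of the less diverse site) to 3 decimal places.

Station 1: N=243, proportions 0.045267, 0.028807, 0.032922, 0.061728, 0.045267, 0.045267, 0.041152, 0.053498, 0.057613, 0.588477, giving 1−D = 0.633948 (working shown to 6 dp, full precision carried).
Station 2: N=113, proportions 0.088496, 0.017699, 0.061947, 0.707965, 0.123894, giving 1−D = 0.471454.
Difference = |0.633948 − 0.471454| = 0.162494, i.e. 0.162 to 3 decimal places.

0.162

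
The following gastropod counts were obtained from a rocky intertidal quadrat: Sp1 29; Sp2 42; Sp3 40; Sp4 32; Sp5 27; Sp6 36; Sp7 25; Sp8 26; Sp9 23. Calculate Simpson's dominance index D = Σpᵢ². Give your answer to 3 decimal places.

Total N = 29+42+40+32+27+36+25+26+23 = 280, so the proportions are 0.10357, 0.15, 0.14286, 0.11429, 0.09643, 0.12857, 0.08929, 0.09286, 0.08214 (working shown to 5 dp, full precision carried).
D = 0.10357² + 0.15² + 0.14286² + 0.11429² + 0.09643² + 0.12857² + 0.08929² + 0.09286² + 0.08214² = 0.01073 + 0.02250 + 0.02041 + 0.01306 + 0.00930 + 0.01653 + 0.00797 + 0.00862 + 0.00675 = 0.11587.
To 3 decimal places, D = 0.116.

0.116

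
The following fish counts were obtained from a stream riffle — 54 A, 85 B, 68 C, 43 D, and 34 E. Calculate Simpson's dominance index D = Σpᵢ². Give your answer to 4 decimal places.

Total N = 54+85+68+43+34 = 284, so the proportions are 0.190141, 0.299296, 0.239437, 0.151408, 0.119718 (working shown to 6 dp, full precision carried).
D = 0.190141² + 0.299296² + 0.239437² + 0.151408² + 0.119718² = 0.036154 + 0.089578 + 0.057330 + 0.022925 + 0.014332 = 0.220318.
To 4 decimal places, D = 0.2203.

0.2203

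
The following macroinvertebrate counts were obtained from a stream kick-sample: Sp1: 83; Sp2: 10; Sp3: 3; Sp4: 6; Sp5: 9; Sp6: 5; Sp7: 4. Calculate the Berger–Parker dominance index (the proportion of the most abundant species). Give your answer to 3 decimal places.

Total N = 83+10+3+6+9+5+4 = 120, so the proportions are 0.69167, 0.08333, 0.025, 0.05, 0.075, 0.04167, 0.03333 (working shown to 5 dp, full precision carried).
The largest proportion is 0.69167, i.e. d = 0.692 to 3 decimal places.

0.692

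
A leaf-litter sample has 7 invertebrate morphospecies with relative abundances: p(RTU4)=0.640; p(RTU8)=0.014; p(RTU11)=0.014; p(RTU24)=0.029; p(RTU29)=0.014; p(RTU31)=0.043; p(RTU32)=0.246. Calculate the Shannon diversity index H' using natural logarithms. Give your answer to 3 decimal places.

Each pᵢ ln pᵢ term (working shown to 5 dp, full precision carried): 0.64×(-0.44629)=-0.28562, 0.014×(-4.26870)=-0.05976, 0.014×(-4.26870)=-0.05976, 0.029×(-3.54046)=-0.10267, 0.014×(-4.26870)=-0.05976, 0.043×(-3.14656)=-0.13530, 0.246×(-1.40242)=-0.34500.
Sum = -1.04788, so H' = 1.048.

1.048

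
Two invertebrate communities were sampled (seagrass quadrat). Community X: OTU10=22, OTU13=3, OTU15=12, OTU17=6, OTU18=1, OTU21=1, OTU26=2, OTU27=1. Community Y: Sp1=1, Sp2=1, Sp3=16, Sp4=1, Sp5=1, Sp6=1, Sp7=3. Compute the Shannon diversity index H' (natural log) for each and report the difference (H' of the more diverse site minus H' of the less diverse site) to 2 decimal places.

Community X: N=48, proportions 0.4583, 0.0625, 0.25, 0.125, 0.0208, 0.0208, 0.0417, 0.0208, giving H' = 1.5117 (working shown to 4 dp, full precision carried).
Community Y: N=24, proportions 0.0417, 0.0417, 0.6667, 0.0417, 0.0417, 0.0417, 0.125, giving H' = 1.1923.
Difference = |1.5117 − 1.1923| = 0.3194, i.e. 0.32 to 2 decimal places.

0.32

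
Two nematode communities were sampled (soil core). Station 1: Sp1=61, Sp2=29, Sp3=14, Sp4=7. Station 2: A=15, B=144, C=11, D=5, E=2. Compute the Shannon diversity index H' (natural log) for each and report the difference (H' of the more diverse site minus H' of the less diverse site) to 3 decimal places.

0.414

Station 1: N=111, proportions 0.54955, 0.26126, 0.12613, 0.06306, giving H' = 1.11509 (working shown to 5 dp, full precision carried).
Station 2: N=177, proportions 0.08475, 0.81356, 0.06215, 0.02825, 0.0113, giving H' = 0.70110.
Difference = |1.11509 − 0.70110| = 0.41399, i.e. 0.414 to 3 decimal places.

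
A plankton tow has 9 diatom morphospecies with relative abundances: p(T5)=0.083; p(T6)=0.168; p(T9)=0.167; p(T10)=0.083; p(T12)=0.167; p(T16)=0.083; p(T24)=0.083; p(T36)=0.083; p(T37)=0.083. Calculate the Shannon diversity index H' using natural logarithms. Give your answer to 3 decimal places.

Each pᵢ ln pᵢ term (working shown to 5 dp, full precision carried): 0.083×(-2.48891)=-0.20658, 0.168×(-1.78379)=-0.29968, 0.167×(-1.78976)=-0.29889, 0.083×(-2.48891)=-0.20658, 0.167×(-1.78976)=-0.29889, 0.083×(-2.48891)=-0.20658, 0.083×(-2.48891)=-0.20658, 0.083×(-2.48891)=-0.20658, 0.083×(-2.48891)=-0.20658.
Sum = -2.13694, so H' = 2.137.

2.137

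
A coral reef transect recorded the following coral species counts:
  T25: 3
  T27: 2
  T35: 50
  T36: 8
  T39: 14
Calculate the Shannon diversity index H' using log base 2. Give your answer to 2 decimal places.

Total N = 3+2+50+8+14 = 77, so the proportions are 0.039, 0.026, 0.6494, 0.1039, 0.1818 (working shown to 4 dp, full precision carried).
Each pᵢ log₂ pᵢ term: 0.039×(-4.6818)=-0.1824, 0.026×(-5.2668)=-0.1368, 0.6494×(-0.6229)=-0.4045, 0.1039×(-3.2668)=-0.3394, 0.1818×(-2.4594)=-0.4472.
Sum = -1.5103, so H' = 1.51.

1.51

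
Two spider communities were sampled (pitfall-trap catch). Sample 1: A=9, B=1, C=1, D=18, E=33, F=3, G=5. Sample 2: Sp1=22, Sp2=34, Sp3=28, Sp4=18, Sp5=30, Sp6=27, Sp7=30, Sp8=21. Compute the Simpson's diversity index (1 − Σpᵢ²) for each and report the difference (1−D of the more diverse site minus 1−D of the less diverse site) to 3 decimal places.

0.183

Sample 1: N=70, proportions 0.128571, 0.014286, 0.014286, 0.257143, 0.471429, 0.042857, 0.071429, giving 1−D = 0.687755 (working shown to 6 dp, full precision carried).
Sample 2: N=210, proportions 0.104762, 0.161905, 0.133333, 0.085714, 0.142857, 0.128571, 0.142857, 0.1, giving 1−D = 0.870340.
Difference = |0.687755 − 0.870340| = 0.182585, i.e. 0.183 to 3 decimal places.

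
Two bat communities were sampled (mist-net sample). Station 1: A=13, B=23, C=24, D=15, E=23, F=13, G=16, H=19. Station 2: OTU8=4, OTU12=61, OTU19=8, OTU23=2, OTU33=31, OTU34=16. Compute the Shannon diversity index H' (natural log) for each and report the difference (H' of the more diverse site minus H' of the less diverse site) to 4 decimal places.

0.7320

Station 1: N=146, proportions 0.089041, 0.157534, 0.164384, 0.10274, 0.157534, 0.089041, 0.109589, 0.130137, giving H' = 2.051269 (working shown to 6 dp, full precision carried).
Station 2: N=122, proportions 0.032787, 0.5, 0.065574, 0.016393, 0.254098, 0.131148, giving H' = 1.319223.
Difference = |2.051269 − 1.319223| = 0.732046, i.e. 0.7320 to 4 decimal places.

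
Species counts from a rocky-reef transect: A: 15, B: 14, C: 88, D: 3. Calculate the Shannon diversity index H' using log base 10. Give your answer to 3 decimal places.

0.361

Total N = 15+14+88+3 = 120, so the proportions are 0.125, 0.11667, 0.73333, 0.025 (working shown to 5 dp, full precision carried).
Each pᵢ log₁₀ pᵢ term: 0.125×(-0.90309)=-0.11289, 0.11667×(-0.93305)=-0.10886, 0.73333×(-0.13470)=-0.09878, 0.025×(-1.60206)=-0.04005.
Sum = -0.36057, so H' = 0.361.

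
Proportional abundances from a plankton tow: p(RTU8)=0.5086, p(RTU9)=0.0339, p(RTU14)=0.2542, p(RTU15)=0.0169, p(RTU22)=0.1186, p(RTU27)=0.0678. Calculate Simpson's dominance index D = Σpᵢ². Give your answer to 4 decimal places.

D = 0.5086² + 0.0339² + 0.2542² + 0.0169² + 0.1186² + 0.0678² = 0.258674 + 0.001149 + 0.064618 + 0.000286 + 0.014066 + 0.004597 = 0.343389 (working shown to 6 dp, full precision carried).
To 4 decimal places, D = 0.3434.

0.3434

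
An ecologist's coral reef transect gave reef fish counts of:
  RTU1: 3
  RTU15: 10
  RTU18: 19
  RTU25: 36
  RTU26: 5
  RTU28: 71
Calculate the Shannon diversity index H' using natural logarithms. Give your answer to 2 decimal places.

1.35

Total N = 3+10+19+36+5+71 = 144, so the proportions are 0.0208, 0.0694, 0.1319, 0.25, 0.0347, 0.4931 (working shown to 4 dp, full precision carried).
Each pᵢ ln pᵢ term: 0.0208×(-3.8712)=-0.0807, 0.0694×(-2.6672)=-0.1852, 0.1319×(-2.0254)=-0.2672, 0.25×(-1.3863)=-0.3466, 0.0347×(-3.3604)=-0.1167, 0.4931×(-0.7071)=-0.3487.
Sum = -1.3450, so H' = 1.35.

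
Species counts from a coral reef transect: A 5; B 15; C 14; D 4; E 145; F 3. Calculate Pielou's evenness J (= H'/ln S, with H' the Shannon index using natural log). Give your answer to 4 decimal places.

0.4678

Total N = 5+15+14+4+145+3 = 186, so the proportions are 0.026882, 0.080645, 0.075269, 0.021505, 0.77957, 0.016129 (working shown to 6 dp, full precision carried).
H' = −Σ pᵢ ln pᵢ = −((-0.097213) + (-0.203040) + (-0.194697) + (-0.082569) + (-0.194123) + (-0.066567)) = 0.838208.
With S = 6 species, ln S = 1.791759, so J = 0.838208/1.791759 = 0.467813, i.e. 0.4678 to 4 decimal places.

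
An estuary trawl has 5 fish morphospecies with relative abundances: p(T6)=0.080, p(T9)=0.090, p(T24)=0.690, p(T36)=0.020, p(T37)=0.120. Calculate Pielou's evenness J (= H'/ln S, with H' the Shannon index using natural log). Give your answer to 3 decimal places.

H' = −Σ pᵢ ln pᵢ = −((-0.20206) + (-0.21672) + (-0.25603) + (-0.07824) + (-0.25443)) = 1.00748 (working shown to 5 dp, full precision carried).
With S = 5 species, ln S = 1.60944, so J = 1.00748/1.60944 = 0.62598, i.e. 0.626 to 3 decimal places.

0.626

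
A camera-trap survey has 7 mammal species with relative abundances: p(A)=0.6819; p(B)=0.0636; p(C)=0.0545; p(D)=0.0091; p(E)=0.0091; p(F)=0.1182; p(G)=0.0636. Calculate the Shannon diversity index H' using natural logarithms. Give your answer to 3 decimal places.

Each pᵢ ln pᵢ term (working shown to 5 dp, full precision carried): 0.6819×(-0.38287)=-0.26108, 0.0636×(-2.75514)=-0.17523, 0.0545×(-2.90955)=-0.15857, 0.0091×(-4.69948)=-0.04277, 0.0091×(-4.69948)=-0.04277, 0.1182×(-2.13538)=-0.25240, 0.0636×(-2.75514)=-0.17523.
Sum = -1.10804, so H' = 1.108.

1.108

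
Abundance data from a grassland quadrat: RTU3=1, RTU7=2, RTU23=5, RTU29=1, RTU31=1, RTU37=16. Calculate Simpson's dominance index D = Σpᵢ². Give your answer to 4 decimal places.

Total N = 1+2+5+1+1+16 = 26, so the proportions are 0.038462, 0.076923, 0.192308, 0.038462, 0.038462, 0.615385 (working shown to 6 dp, full precision carried).
D = 0.038462² + 0.076923² + 0.192308² + 0.038462² + 0.038462² + 0.615385² = 0.001479 + 0.005917 + 0.036982 + 0.001479 + 0.001479 + 0.378698 = 0.426036.
To 4 decimal places, D = 0.4260.

0.4260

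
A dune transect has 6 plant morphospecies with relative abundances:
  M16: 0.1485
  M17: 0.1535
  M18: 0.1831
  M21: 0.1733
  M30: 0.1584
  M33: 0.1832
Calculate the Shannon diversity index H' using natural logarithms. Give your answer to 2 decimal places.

1.79

Each pᵢ ln pᵢ term (working shown to 4 dp, full precision carried): 0.1485×(-1.9072)=-0.2832, 0.1535×(-1.8741)=-0.2877, 0.1831×(-1.6977)=-0.3109, 0.1733×(-1.7527)=-0.3037, 0.1584×(-1.8426)=-0.2919, 0.1832×(-1.6972)=-0.3109.
Sum = -1.7883, so H' = 1.79.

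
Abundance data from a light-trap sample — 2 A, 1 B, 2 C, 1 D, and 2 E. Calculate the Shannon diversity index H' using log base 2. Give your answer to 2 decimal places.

2.25

Total N = 2+1+2+1+2 = 8, so the proportions are 0.25, 0.125, 0.25, 0.125, 0.25 (working shown to 4 dp, full precision carried).
Each pᵢ log₂ pᵢ term: 0.25×(-2.0000)=-0.5000, 0.125×(-3.0000)=-0.3750, 0.25×(-2.0000)=-0.5000, 0.125×(-3.0000)=-0.3750, 0.25×(-2.0000)=-0.5000.
Sum = -2.2500, so H' = 2.25.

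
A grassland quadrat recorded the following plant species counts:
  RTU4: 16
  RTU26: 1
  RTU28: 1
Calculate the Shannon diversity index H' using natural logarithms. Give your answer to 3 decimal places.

0.426

Total N = 16+1+1 = 18, so the proportions are 0.88889, 0.05556, 0.05556 (working shown to 5 dp, full precision carried).
Each pᵢ ln pᵢ term: 0.88889×(-0.11778)=-0.10470, 0.05556×(-2.89037)=-0.16058, 0.05556×(-2.89037)=-0.16058.
Sum = -0.42585, so H' = 0.426.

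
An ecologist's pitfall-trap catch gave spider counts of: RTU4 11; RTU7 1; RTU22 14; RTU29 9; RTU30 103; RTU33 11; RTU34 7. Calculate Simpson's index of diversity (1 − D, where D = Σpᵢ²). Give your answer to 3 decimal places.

Total N = 11+1+14+9+103+11+7 = 156, so the proportions are 0.07051, 0.00641, 0.08974, 0.05769, 0.66026, 0.07051, 0.04487 (working shown to 5 dp, full precision carried).
D = 0.07051² + 0.00641² + 0.08974² + 0.05769² + 0.66026² + 0.07051² + 0.04487² = 0.00497 + 0.00004 + 0.00805 + 0.00333 + 0.43594 + 0.00497 + 0.00201 = 0.45932.
So 1 − D = 0.54068, i.e. 0.541 to 3 decimal places.

0.541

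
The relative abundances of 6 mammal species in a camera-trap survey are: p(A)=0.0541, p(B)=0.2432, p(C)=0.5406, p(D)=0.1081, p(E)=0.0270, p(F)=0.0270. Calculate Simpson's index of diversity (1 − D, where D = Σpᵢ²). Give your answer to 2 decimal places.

0.63

D = 0.0541² + 0.2432² + 0.5406² + 0.1081² + 0.027² + 0.027² = 0.0029 + 0.0591 + 0.2922 + 0.0117 + 0.0007 + 0.0007 = 0.3675 (working shown to 4 dp, full precision carried).
So 1 − D = 0.6325, i.e. 0.63 to 2 decimal places.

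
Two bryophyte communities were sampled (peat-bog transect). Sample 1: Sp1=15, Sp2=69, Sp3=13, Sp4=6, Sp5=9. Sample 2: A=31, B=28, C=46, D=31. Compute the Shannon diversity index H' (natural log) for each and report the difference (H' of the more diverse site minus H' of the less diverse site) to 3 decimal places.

Sample 1: N=112, proportions 0.133929, 0.616071, 0.116071, 0.053571, 0.080357, giving H' = 1.177034 (working shown to 6 dp, full precision carried).
Sample 2: N=136, proportions 0.227941, 0.205882, 0.338235, 0.227941, giving H' = 1.366137.
Difference = |1.177034 − 1.366137| = 0.189103, i.e. 0.189 to 3 decimal places.

0.189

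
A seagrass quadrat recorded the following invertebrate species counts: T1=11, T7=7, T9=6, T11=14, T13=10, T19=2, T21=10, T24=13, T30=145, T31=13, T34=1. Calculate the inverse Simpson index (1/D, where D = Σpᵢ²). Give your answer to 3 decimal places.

2.450

Total N = 11+7+6+14+10+2+10+13+145+13+1 = 232, so the proportions are 0.047414, 0.030172, 0.025862, 0.060345, 0.043103, 0.008621, 0.043103, 0.056034, 0.625, 0.056034, 0.00431 (working shown to 6 dp, full precision carried).
D = 0.047414² + 0.030172² + 0.025862² + 0.060345² + 0.043103² + 0.008621² + 0.043103² + 0.056034² + 0.625² + 0.056034² + 0.00431² = 0.002248 + 0.000910 + 0.000669 + 0.003641 + 0.001858 + 0.000074 + 0.001858 + 0.003140 + 0.390625 + 0.003140 + 0.000019 = 0.408182.
So 1/D = 2.44989, i.e. 2.450 to 3 decimal places.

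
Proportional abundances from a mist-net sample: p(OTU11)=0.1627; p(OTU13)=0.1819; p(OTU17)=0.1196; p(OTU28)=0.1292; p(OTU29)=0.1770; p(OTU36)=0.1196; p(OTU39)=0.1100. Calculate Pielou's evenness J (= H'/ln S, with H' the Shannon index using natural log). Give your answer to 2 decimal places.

H' = −Σ pᵢ ln pᵢ = −((-0.2954) + (-0.3100) + (-0.2540) + (-0.2644) + (-0.3065) + (-0.2540) + (-0.2428)) = 1.9271 (working shown to 4 dp, full precision carried).
With S = 7 species, ln S = 1.9459, so J = 1.9271/1.9459 = 0.9903, i.e. 0.99 to 2 decimal places.

0.99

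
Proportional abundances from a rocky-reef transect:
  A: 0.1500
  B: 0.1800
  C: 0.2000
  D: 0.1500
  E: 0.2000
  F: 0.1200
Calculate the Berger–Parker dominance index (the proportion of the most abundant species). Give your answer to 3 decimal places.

The largest proportion is 0.2, i.e. d = 0.200 to 3 decimal places.

0.200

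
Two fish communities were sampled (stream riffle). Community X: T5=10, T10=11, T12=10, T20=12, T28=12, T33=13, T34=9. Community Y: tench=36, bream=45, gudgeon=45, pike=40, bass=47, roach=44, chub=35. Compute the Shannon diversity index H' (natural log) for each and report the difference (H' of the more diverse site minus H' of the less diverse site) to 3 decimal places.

Community X: N=77, proportions 0.12987, 0.14286, 0.12987, 0.15584, 0.15584, 0.16883, 0.11688, giving H' = 1.93880 (working shown to 5 dp, full precision carried).
Community Y: N=292, proportions 0.12329, 0.15411, 0.15411, 0.13699, 0.16096, 0.15068, 0.11986, giving H' = 1.94025.
Difference = |1.93880 − 1.94025| = 0.00145, i.e. 0.001 to 3 decimal places.

0.001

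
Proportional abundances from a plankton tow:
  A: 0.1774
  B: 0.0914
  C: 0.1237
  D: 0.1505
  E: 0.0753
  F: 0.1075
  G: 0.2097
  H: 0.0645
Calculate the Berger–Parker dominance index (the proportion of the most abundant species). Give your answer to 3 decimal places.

The largest proportion is 0.2097, i.e. d = 0.210 to 3 decimal places.

0.210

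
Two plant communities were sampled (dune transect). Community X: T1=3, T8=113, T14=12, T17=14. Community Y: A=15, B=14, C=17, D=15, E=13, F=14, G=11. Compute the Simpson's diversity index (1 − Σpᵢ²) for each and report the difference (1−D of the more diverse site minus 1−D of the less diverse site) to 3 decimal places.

Community X: N=142, proportions 0.02113, 0.79577, 0.08451, 0.09859, giving 1−D = 0.34943 (working shown to 5 dp, full precision carried).
Community Y: N=99, proportions 0.15152, 0.14141, 0.17172, 0.15152, 0.13131, 0.14141, 0.11111, giving 1−D = 0.85501.
Difference = |0.34943 − 0.85501| = 0.50558, i.e. 0.506 to 3 decimal places.

0.506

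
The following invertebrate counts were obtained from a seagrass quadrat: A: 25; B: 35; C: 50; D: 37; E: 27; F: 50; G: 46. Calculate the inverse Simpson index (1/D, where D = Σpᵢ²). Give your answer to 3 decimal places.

Total N = 25+35+50+37+27+50+46 = 270, so the proportions are 0.0925926, 0.1296296, 0.1851852, 0.137037, 0.1, 0.1851852, 0.1703704 (working shown to 7 dp, full precision carried).
D = 0.0925926² + 0.1296296² + 0.1851852² + 0.137037² + 0.1² + 0.1851852² + 0.1703704² = 0.0085734 + 0.0168038 + 0.0342936 + 0.0187791 + 0.0100000 + 0.0342936 + 0.0290261 = 0.1517695.
So 1/D = 6.58894, i.e. 6.589 to 3 decimal places.

6.589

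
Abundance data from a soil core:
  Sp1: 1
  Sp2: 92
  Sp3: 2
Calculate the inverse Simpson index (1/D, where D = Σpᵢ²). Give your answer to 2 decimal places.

Total N = 1+92+2 = 95, so the proportions are 0.01053, 0.96842, 0.02105 (working shown to 5 dp, full precision carried).
D = 0.01053² + 0.96842² + 0.02105² = 0.00011 + 0.93784 + 0.00044 = 0.93839.
So 1/D = 1.0657, i.e. 1.07 to 2 decimal places.

1.07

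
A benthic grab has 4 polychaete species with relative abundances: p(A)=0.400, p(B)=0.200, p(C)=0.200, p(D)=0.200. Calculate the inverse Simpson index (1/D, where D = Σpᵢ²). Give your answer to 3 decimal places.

3.571

D = 0.4² + 0.2² + 0.2² + 0.2² = 0.1600000 + 0.0400000 + 0.0400000 + 0.0400000 = 0.2800000 (working shown to 7 dp, full precision carried).
So 1/D = 3.57143, i.e. 3.571 to 3 decimal places.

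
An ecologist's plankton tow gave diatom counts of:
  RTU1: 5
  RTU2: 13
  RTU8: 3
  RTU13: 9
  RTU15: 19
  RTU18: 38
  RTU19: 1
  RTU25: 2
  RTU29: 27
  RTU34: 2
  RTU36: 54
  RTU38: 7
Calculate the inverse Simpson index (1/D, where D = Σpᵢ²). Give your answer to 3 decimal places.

5.594

Total N = 5+13+3+9+19+38+1+2+27+2+54+7 = 180, so the proportions are 0.0277778, 0.0722222, 0.0166667, 0.05, 0.1055556, 0.2111111, 0.0055556, 0.0111111, 0.15, 0.0111111, 0.3, 0.0388889 (working shown to 7 dp, full precision carried).
D = 0.0277778² + 0.0722222² + 0.0166667² + 0.05² + 0.1055556² + 0.2111111² + 0.0055556² + 0.0111111² + 0.15² + 0.0111111² + 0.3² + 0.0388889² = 0.0007716 + 0.0052160 + 0.0002778 + 0.0025000 + 0.0111420 + 0.0445679 + 0.0000309 + 0.0001235 + 0.0225000 + 0.0001235 + 0.0900000 + 0.0015123 = 0.1787654.
So 1/D = 5.59392, i.e. 5.594 to 3 decimal places.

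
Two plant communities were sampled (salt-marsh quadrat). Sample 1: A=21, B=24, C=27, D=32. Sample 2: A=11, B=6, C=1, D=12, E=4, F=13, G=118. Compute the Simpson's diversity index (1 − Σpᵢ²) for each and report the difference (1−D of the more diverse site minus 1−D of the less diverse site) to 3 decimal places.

0.273

Sample 1: N=104, proportions 0.20192, 0.23077, 0.25962, 0.30769, giving 1−D = 0.74390 (working shown to 5 dp, full precision carried).
Sample 2: N=165, proportions 0.06667, 0.03636, 0.00606, 0.07273, 0.02424, 0.07879, 0.71515, giving 1−D = 0.47067.
Difference = |0.74390 − 0.47067| = 0.27323, i.e. 0.273 to 3 decimal places.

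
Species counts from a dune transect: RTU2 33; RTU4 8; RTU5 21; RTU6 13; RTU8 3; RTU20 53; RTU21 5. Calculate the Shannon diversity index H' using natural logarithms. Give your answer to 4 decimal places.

Total N = 33+8+21+13+3+53+5 = 136, so the proportions are 0.242647, 0.058824, 0.154412, 0.095588, 0.022059, 0.389706, 0.036765 (working shown to 6 dp, full precision carried).
Each pᵢ ln pᵢ term: 0.242647×(-1.416147)=-0.343624, 0.058824×(-2.833213)=-0.166660, 0.154412×(-1.868132)=-0.288462, 0.095588×(-2.347706)=-0.224413, 0.022059×(-3.814043)=-0.084133, 0.389706×(-0.942363)=-0.367244, 0.036765×(-3.303217)=-0.121442.
Sum = -1.595978, so H' = 1.5960.

1.5960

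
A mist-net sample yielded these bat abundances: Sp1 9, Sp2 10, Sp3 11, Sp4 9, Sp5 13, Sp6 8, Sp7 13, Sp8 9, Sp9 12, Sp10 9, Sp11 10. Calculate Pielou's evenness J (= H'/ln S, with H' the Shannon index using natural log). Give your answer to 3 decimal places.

0.995

Total N = 9+10+11+9+13+8+13+9+12+9+10 = 113, so the proportions are 0.07965, 0.0885, 0.09735, 0.07965, 0.11504, 0.0708, 0.11504, 0.07965, 0.10619, 0.07965, 0.0885 (working shown to 5 dp, full precision carried).
H' = −Σ pᵢ ln pᵢ = −((-0.20152) + (-0.21458) + (-0.22676) + (-0.20152) + (-0.24878) + (-0.18747) + (-0.24878) + (-0.20152) + (-0.23814) + (-0.20152) + (-0.21458)) = 2.38516.
With S = 11 species, ln S = 2.39790, so J = 2.38516/2.39790 = 0.99469, i.e. 0.995 to 3 decimal places.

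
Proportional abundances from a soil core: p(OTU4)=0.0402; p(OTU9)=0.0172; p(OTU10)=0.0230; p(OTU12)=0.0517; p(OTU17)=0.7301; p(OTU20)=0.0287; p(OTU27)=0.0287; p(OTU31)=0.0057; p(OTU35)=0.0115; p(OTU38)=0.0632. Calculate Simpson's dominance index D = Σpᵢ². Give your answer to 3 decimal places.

0.544

D = 0.0402² + 0.0172² + 0.023² + 0.0517² + 0.7301² + 0.0287² + 0.0287² + 0.0057² + 0.0115² + 0.0632² = 0.00162 + 0.00030 + 0.00053 + 0.00267 + 0.53305 + 0.00082 + 0.00082 + 0.00003 + 0.00013 + 0.00399 = 0.54397 (working shown to 5 dp, full precision carried).
To 3 decimal places, D = 0.544.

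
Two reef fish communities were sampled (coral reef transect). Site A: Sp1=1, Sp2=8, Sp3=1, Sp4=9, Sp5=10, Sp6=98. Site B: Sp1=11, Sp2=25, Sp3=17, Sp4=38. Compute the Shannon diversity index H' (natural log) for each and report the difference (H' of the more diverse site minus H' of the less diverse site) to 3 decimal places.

Site A: N=127, proportions 0.007874, 0.062992, 0.007874, 0.070866, 0.07874, 0.771654, giving H' = 0.838178 (working shown to 6 dp, full precision carried).
Site B: N=91, proportions 0.120879, 0.274725, 0.186813, 0.417582, giving H' = 1.288424.
Difference = |0.838178 − 1.288424| = 0.450246, i.e. 0.450 to 3 decimal places.

0.450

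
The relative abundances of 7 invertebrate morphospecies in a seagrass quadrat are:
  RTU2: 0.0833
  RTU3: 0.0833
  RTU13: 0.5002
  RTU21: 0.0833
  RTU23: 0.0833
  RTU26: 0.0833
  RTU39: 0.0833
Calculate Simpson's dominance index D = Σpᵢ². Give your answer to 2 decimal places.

0.29

D = 0.0833² + 0.0833² + 0.5002² + 0.0833² + 0.0833² + 0.0833² + 0.0833² = 0.0069 + 0.0069 + 0.2502 + 0.0069 + 0.0069 + 0.0069 + 0.0069 = 0.2918 (working shown to 4 dp, full precision carried).
To 2 decimal places, D = 0.29.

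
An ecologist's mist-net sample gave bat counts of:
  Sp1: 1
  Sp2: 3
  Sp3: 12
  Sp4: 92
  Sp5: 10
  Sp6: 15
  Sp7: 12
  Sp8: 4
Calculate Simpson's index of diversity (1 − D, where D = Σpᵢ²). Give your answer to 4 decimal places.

Total N = 1+3+12+92+10+15+12+4 = 149, so the proportions are 0.006711, 0.020134, 0.080537, 0.61745, 0.067114, 0.100671, 0.080537, 0.026846 (working shown to 6 dp, full precision carried).
D = 0.006711² + 0.020134² + 0.080537² + 0.61745² + 0.067114² + 0.100671² + 0.080537² + 0.026846² = 0.000045 + 0.000405 + 0.006486 + 0.381244 + 0.004504 + 0.010135 + 0.006486 + 0.000721 = 0.410027.
So 1 − D = 0.589973, i.e. 0.5900 to 4 decimal places.

0.5900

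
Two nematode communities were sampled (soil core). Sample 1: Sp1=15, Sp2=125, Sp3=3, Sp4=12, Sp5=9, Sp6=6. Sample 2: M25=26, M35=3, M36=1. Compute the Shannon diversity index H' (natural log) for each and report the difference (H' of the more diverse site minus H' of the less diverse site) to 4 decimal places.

0.5046

Sample 1: N=170, proportions 0.088235, 0.735294, 0.017647, 0.070588, 0.052941, 0.035294, giving H' = 0.972267 (working shown to 6 dp, full precision carried).
Sample 2: N=30, proportions 0.866667, 0.1, 0.033333, giving H' = 0.467652.
Difference = |0.972267 − 0.467652| = 0.504615, i.e. 0.5046 to 4 decimal places.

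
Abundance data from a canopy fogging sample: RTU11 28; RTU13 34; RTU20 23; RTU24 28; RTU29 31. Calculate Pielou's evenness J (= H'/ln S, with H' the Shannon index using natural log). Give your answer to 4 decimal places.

0.9949

Total N = 28+34+23+28+31 = 144, so the proportions are 0.194444, 0.236111, 0.159722, 0.194444, 0.215278 (working shown to 6 dp, full precision carried).
H' = −Σ pᵢ ln pᵢ = −((-0.318424) + (-0.340815) + (-0.292982) + (-0.318424) + (-0.330629)) = 1.601274.
With S = 5 species, ln S = 1.609438, so J = 1.601274/1.609438 = 0.994927, i.e. 0.9949 to 4 decimal places.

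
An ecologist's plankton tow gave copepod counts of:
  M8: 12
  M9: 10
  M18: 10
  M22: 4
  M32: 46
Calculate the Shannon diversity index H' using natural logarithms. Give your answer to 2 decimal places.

Total N = 12+10+10+4+46 = 82, so the proportions are 0.1463, 0.122, 0.122, 0.0488, 0.561 (working shown to 4 dp, full precision carried).
Each pᵢ ln pᵢ term: 0.1463×(-1.9218)=-0.2812, 0.122×(-2.1041)=-0.2566, 0.122×(-2.1041)=-0.2566, 0.0488×(-3.0204)=-0.1473, 0.561×(-0.5781)=-0.3243.
Sum = -1.2661, so H' = 1.27.

1.27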